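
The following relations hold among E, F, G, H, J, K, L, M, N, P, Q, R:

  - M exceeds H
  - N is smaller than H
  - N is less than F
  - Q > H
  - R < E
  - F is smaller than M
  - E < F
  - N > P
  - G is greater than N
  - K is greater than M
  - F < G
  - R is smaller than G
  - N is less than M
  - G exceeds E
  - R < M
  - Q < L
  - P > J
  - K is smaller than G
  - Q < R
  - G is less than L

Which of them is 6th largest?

The consecutive relations fix a unique order: J < P < N < H < Q < R < E < F < M < K < G < L.
The 6th largest is E.

E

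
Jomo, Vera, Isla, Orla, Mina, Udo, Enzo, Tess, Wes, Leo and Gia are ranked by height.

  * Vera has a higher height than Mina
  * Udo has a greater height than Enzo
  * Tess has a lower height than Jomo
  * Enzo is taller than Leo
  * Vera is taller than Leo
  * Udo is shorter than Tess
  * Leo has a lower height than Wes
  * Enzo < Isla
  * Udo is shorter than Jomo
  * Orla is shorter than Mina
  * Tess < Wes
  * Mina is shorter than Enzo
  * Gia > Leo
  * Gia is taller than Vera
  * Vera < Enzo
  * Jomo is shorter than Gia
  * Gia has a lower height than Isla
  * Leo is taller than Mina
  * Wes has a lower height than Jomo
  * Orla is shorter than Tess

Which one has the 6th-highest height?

Chaining the given pairs: Orla < Mina < Leo < Vera < Enzo < Udo < Tess < Wes < Jomo < Gia < Isla.
The 6th largest is Udo.

Udo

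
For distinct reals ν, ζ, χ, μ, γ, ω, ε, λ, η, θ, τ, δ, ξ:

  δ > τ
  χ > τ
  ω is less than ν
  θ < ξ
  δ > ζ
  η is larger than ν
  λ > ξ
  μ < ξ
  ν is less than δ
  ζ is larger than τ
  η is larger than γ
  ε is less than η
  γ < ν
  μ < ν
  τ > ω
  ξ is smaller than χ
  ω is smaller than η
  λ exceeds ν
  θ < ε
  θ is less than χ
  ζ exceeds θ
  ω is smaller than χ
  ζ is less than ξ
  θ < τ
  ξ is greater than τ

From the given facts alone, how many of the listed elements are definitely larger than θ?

Directly above θ: τ, ε, ζ, ξ, χ.
One step further: η, λ, δ (8 so far).
Nothing else is reachable above θ; 8 in all.

8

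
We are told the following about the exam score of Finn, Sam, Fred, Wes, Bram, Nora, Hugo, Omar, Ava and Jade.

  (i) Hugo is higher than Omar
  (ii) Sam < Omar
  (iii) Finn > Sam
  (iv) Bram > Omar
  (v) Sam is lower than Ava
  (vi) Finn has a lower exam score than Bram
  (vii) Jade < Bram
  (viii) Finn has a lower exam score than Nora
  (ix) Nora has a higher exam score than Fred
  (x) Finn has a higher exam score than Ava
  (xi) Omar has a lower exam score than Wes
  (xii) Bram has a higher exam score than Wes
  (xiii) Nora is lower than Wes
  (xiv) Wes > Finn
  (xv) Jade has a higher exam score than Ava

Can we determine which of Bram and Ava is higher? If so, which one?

Ava < Finn and Finn < Nora give Ava < Nora.
With Nora < Wes: Ava < Finn < Nora < Wes.
With Wes < Bram: Ava < Finn < Nora < Wes < Bram.
So Bram is higher.

Bram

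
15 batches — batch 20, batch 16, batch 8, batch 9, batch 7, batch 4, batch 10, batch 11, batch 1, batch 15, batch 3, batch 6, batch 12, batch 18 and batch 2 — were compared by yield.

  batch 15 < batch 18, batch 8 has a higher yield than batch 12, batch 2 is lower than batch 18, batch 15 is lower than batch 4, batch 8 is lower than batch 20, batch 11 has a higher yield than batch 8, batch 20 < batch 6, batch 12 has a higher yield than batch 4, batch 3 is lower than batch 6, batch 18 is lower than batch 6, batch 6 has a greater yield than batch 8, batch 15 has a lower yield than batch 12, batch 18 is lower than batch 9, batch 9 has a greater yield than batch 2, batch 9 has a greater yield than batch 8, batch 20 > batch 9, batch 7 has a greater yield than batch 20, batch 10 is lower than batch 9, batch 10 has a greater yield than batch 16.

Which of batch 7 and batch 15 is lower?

batch 15 < batch 4 and batch 4 < batch 12 give batch 15 < batch 12.
With batch 12 < batch 8: batch 15 < batch 4 < batch 12 < batch 8.
Then batch 8 < batch 9 extends the chain to batch 9.
Then batch 9 < batch 20 extends the chain to batch 20.
With batch 20 < batch 7: batch 15 < batch 4 < batch 12 < batch 8 < batch 9 < batch 20 < batch 7.
So batch 15 < batch 7; batch 15 is the lower of the two.

batch 15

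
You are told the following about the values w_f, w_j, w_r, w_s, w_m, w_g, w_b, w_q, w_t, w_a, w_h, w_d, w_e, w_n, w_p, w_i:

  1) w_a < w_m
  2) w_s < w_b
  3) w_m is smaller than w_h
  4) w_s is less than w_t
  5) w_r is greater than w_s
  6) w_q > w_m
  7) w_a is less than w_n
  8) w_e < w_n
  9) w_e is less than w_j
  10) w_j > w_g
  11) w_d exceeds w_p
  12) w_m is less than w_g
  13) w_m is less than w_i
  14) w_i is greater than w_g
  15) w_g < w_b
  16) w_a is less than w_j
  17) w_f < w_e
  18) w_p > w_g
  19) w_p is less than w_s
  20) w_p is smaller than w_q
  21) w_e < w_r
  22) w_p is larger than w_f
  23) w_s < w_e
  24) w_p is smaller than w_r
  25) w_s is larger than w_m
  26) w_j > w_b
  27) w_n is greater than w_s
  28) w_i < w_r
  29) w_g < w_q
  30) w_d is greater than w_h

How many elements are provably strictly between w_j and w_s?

2

Chaining upward from w_s reaches: w_t, w_e, w_b, w_n, w_r.
Chaining downward from w_j reaches: w_a, w_m, w_g, w_f, w_p, w_e, w_b.
Strictly between w_s and w_j are those in both lists: w_e, w_b — 2 elements.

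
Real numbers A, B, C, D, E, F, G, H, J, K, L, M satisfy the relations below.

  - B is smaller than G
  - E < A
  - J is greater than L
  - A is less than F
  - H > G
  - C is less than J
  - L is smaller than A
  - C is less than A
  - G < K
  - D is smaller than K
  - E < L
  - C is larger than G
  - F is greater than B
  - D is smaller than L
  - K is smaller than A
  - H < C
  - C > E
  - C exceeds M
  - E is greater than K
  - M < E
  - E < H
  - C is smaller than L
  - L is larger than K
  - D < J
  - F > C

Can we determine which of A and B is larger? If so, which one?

B < G and G < K give B < K.
With K < E: B < G < K < E.
With E < H: B < G < K < E < H.
Then H < C extends the chain to C.
With C < L: B < G < K < E < H < C < L.
With L < A: B < G < K < E < H < C < L < A.
So A is larger.

A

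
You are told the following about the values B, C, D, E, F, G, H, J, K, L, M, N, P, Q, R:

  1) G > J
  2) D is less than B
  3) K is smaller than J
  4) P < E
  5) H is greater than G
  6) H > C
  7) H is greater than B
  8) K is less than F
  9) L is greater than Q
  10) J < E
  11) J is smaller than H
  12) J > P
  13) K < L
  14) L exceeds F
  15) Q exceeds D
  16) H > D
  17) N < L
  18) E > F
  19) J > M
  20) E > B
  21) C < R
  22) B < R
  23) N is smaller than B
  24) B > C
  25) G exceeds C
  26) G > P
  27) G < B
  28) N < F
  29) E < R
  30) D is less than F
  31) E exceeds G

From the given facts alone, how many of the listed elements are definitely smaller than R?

The elements the relations force below R are K, M, C, D, P, N, J, F, G, B, E — no chain reaches any other.
That is 11.

11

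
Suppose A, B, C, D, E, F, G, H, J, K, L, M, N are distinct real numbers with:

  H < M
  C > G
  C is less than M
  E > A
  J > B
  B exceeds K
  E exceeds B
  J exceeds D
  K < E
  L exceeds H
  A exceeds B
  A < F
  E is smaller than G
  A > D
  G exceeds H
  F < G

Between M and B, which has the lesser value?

B

B < A and A < F give B < F.
Then F < G extends the chain to G.
Then G < C extends the chain to C.
With C < M: B < A < F < G < C < M.
So B < M; B is the smaller of the two.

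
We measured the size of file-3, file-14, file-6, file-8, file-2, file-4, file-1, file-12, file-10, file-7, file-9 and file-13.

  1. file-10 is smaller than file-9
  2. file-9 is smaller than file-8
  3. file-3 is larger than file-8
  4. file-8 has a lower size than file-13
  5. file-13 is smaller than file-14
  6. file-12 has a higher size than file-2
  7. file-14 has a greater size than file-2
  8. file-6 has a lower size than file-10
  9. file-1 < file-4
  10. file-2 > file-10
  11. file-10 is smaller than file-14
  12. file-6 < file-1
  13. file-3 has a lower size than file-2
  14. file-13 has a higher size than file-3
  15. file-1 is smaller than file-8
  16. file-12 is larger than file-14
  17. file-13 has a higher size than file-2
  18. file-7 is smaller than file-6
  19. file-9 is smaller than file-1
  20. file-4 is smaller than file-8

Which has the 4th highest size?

Piecing the relations together gives one ordering: file-7 < file-6 < file-10 < file-9 < file-1 < file-4 < file-8 < file-3 < file-2 < file-13 < file-14 < file-12.
Counting 4 from the largest end gives file-2.

file-2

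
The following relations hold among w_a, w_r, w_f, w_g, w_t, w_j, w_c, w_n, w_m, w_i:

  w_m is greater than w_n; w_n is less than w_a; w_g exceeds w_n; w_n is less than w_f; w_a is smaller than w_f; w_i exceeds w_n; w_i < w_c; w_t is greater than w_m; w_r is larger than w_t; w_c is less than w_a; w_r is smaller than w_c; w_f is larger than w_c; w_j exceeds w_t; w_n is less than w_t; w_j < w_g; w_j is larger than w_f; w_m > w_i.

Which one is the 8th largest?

w_m

The consecutive relations fix a unique order: w_n < w_i < w_m < w_t < w_r < w_c < w_a < w_f < w_j < w_g.
Counting 8 from the largest end gives w_m.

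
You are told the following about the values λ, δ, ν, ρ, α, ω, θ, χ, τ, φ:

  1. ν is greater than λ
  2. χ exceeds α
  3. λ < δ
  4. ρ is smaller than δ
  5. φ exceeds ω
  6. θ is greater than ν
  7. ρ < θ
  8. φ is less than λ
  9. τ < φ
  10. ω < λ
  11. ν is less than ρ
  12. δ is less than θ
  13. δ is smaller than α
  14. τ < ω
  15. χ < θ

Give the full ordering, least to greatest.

Each adjacent pair is fixed by a given relation: τ < ω; ω < φ; φ < λ; λ < ν; ν < ρ; ρ < δ; δ < α; α < χ; χ < θ. Chaining them end to end gives the full order.

τ < ω < φ < λ < ν < ρ < δ < α < χ < θ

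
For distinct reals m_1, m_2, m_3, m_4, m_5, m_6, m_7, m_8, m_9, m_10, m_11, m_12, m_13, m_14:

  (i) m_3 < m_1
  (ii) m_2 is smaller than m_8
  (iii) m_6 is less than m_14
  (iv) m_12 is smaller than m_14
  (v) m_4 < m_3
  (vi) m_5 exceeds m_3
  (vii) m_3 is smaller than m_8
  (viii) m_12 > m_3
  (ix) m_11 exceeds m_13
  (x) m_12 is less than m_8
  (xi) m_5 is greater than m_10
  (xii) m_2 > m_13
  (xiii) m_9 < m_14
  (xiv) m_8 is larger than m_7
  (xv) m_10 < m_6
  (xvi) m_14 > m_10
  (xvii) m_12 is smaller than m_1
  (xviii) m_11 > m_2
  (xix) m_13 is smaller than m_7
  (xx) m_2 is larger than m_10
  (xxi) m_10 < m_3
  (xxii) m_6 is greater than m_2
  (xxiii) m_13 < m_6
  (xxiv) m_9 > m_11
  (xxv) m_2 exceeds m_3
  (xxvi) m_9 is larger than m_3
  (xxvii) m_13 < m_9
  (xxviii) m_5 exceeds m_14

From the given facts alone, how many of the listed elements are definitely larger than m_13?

The elements the relations force above m_13 are m_2, m_11, m_6, m_7, m_9, m_14, m_8, m_5 — no chain reaches any other.
That is 8.

8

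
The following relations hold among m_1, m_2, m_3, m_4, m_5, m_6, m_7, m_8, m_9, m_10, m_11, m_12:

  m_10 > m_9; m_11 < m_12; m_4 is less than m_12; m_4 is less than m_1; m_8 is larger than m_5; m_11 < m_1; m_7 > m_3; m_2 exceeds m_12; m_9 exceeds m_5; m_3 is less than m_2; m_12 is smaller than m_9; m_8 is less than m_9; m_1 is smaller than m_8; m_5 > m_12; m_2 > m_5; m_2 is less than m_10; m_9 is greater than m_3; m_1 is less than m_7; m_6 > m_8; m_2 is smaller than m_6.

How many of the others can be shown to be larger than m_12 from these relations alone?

6

From m_12 the given relations immediately reach m_5, m_9, m_2.
From those, m_8, m_10, m_6 — 6 in total.
No other element is forced above m_12 by the given relations, so the count is 6.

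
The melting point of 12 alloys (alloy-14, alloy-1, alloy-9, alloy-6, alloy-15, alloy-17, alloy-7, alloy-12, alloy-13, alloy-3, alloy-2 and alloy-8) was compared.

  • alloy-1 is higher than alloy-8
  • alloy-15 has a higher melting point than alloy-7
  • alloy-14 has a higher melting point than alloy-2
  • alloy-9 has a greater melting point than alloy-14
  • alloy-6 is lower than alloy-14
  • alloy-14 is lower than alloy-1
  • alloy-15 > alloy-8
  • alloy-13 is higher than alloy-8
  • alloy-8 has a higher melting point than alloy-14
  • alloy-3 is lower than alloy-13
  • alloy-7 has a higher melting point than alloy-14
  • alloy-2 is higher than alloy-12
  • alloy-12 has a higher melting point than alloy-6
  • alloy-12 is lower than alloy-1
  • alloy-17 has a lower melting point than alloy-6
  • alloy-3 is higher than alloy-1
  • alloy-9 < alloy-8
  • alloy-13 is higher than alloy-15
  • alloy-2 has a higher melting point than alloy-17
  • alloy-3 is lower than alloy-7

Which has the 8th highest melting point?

The consecutive relations fix a unique order: alloy-17 < alloy-6 < alloy-12 < alloy-2 < alloy-14 < alloy-9 < alloy-8 < alloy-1 < alloy-3 < alloy-7 < alloy-15 < alloy-13.
The 8th largest is alloy-14.

alloy-14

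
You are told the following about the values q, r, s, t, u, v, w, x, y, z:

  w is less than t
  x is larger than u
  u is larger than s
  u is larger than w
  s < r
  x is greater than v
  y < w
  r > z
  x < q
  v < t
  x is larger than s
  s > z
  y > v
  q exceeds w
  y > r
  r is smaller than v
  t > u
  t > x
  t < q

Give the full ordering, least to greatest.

Each adjacent pair is fixed by a given relation: z < s; s < r; r < v; v < y; y < w; w < u; u < x; x < t; t < q. Chaining them end to end gives the full order.

z < s < r < v < y < w < u < x < t < q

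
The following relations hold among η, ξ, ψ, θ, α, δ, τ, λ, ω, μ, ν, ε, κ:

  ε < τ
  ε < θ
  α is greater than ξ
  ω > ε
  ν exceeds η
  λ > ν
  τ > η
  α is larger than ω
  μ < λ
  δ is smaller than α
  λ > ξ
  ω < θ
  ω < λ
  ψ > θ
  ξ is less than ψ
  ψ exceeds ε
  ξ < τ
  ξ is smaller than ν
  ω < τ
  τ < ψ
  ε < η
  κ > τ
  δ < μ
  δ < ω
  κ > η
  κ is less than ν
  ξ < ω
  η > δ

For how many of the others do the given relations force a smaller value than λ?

9

Directly below λ: ξ, ω, μ, ν.
One step further: ε, δ, η, κ (8 so far).
One step further: τ (9 so far).
No other element is forced below λ by the given relations, so the count is 9.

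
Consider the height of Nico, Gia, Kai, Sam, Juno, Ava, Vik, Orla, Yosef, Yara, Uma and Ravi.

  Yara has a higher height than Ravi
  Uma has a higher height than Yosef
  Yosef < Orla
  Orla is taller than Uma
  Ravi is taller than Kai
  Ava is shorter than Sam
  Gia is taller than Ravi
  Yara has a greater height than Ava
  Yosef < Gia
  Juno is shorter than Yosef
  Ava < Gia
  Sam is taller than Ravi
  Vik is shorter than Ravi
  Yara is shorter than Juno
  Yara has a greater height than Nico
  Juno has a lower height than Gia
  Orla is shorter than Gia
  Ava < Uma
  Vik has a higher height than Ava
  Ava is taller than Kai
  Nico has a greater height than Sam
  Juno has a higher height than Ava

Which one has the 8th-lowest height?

The consecutive relations fix a unique order: Kai < Ava < Vik < Ravi < Sam < Nico < Yara < Juno < Yosef < Uma < Orla < Gia.
The 8th smallest is Juno.

Juno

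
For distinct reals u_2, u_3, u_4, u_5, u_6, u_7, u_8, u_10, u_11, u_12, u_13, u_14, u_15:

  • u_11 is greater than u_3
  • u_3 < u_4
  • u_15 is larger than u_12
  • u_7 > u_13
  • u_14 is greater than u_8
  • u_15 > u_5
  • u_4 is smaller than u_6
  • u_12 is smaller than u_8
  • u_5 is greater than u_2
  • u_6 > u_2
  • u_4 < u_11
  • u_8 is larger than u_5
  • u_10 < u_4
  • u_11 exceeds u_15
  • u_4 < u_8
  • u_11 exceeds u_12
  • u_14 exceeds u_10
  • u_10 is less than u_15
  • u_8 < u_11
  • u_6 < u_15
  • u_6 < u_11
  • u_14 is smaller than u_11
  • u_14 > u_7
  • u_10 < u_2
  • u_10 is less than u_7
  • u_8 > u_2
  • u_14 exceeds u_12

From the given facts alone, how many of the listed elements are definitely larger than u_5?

4

Directly above u_5: u_8, u_15.
One step further: u_14, u_11 (4 so far).
Nothing else is reachable above u_5; 4 in all.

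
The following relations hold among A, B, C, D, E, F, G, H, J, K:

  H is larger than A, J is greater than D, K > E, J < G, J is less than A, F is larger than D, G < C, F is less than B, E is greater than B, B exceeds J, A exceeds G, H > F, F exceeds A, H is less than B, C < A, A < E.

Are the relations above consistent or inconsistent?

Every relation is compatible with D < J < G < C < A < F < H < B < E < K; the set is consistent.

consistent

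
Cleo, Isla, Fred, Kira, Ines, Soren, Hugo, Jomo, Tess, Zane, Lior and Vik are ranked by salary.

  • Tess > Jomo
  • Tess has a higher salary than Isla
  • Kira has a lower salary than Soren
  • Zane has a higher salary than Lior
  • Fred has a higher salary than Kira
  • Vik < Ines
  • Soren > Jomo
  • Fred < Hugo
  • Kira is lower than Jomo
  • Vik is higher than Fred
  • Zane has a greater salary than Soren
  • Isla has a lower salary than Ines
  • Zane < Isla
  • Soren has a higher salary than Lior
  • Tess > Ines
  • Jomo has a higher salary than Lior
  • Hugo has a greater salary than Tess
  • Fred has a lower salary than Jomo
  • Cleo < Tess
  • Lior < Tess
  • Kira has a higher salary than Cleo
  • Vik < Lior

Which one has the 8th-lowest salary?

The consecutive relations fix a unique order: Cleo < Kira < Fred < Vik < Lior < Jomo < Soren < Zane < Isla < Ines < Tess < Hugo.
Counting 8 from the smallest end gives Zane.

Zane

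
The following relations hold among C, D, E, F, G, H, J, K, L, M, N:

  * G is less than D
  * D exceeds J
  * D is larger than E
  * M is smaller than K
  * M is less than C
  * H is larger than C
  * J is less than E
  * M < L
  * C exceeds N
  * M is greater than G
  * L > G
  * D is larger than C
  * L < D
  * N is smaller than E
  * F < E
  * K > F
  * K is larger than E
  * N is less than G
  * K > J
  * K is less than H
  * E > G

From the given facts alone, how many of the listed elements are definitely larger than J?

The elements the relations force above J are E, K, D, H — no chain reaches any other.
That is 4.

4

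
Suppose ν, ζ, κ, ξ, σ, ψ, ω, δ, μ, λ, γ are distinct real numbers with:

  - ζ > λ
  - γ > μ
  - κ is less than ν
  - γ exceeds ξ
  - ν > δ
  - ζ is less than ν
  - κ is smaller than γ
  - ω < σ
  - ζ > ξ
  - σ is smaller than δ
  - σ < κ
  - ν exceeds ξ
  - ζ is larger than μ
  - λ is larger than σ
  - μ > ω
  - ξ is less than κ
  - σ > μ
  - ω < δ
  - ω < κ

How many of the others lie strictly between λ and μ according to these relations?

Chaining upward from μ reaches: σ, δ, ζ, κ, γ, ν.
Chaining downward from λ reaches: ω, σ.
Strictly between μ and λ are those in both lists: σ — 1 element.

1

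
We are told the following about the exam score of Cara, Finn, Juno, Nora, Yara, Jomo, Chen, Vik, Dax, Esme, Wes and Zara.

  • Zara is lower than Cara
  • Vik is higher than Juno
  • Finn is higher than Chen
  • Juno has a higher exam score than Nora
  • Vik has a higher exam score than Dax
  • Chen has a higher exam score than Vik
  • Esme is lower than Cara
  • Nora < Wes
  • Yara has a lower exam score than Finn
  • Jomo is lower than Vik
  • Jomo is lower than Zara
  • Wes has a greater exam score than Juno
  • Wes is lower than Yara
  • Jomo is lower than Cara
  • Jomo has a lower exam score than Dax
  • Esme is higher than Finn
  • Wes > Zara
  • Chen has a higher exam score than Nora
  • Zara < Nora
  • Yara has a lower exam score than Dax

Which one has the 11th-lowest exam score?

Piecing the relations together gives one ordering: Jomo < Zara < Nora < Juno < Wes < Yara < Dax < Vik < Chen < Finn < Esme < Cara.
Counting 11 from the smallest end gives Esme.

Esme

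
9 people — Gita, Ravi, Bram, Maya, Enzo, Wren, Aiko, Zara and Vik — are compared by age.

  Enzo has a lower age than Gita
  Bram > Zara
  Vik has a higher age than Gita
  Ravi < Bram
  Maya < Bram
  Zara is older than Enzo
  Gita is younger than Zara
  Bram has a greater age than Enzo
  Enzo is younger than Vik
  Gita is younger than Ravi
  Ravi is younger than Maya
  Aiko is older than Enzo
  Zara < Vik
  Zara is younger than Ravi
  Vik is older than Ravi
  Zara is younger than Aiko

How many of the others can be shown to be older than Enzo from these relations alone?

From Enzo the given relations immediately reach Gita, Zara, Vik, Bram, Aiko.
From those, Ravi — 6 in total.
From those, Maya — 7 in total.
Nothing else is reachable above Enzo; 7 in all.

7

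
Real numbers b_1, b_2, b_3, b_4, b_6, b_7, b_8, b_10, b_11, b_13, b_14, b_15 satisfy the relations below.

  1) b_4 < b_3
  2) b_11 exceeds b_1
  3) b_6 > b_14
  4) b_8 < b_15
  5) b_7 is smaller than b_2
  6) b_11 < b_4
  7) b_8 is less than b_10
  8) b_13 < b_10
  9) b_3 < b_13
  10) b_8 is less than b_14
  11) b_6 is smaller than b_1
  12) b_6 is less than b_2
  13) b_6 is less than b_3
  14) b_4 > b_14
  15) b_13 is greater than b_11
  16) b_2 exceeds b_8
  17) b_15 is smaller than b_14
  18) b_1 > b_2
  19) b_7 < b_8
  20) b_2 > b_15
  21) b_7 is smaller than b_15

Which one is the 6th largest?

Piecing the relations together gives one ordering: b_7 < b_8 < b_15 < b_14 < b_6 < b_2 < b_1 < b_11 < b_4 < b_3 < b_13 < b_10.
Counting 6 from the largest end gives b_1.

b_1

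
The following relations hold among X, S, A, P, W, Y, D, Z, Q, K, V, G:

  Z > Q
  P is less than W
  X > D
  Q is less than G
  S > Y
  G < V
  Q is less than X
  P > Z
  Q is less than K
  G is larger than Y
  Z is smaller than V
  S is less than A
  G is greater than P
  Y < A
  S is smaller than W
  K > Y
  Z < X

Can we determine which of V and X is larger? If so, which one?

undetermined

Following every chain through V: below V we get Q, Y, Z, P, G.
X is not reached, and no chain runs the other way from X to V.
So the given relations leave the order of V and X undetermined.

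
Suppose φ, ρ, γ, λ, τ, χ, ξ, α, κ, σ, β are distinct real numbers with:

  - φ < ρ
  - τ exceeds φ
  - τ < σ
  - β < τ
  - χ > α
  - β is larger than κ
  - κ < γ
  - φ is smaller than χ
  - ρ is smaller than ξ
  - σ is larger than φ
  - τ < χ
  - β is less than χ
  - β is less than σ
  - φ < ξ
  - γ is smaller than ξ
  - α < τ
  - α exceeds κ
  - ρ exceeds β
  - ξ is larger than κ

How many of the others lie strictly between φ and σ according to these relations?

The relations place φ below σ. An element lies strictly between them when it is forced above φ and also forced below σ.
Above φ: {τ, ρ, χ, ξ}. Below σ: {κ, α, β, τ}.
Intersection: {τ} — 1.

1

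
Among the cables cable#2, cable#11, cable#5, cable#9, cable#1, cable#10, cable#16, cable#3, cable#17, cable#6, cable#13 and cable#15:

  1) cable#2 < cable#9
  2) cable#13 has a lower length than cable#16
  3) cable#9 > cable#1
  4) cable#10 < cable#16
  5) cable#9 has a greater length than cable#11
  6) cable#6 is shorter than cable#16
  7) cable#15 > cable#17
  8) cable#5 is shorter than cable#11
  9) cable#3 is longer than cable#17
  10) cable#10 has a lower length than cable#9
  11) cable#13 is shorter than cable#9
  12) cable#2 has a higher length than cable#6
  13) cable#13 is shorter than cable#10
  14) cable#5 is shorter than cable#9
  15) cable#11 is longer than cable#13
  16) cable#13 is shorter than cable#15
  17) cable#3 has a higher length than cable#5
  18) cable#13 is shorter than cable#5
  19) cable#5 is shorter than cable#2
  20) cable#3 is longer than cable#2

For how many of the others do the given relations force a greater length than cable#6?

4

Directly above cable#6: cable#16, cable#2.
One step further: cable#9, cable#3 (4 so far).
No other element is forced above cable#6 by the given relations, so the count is 4.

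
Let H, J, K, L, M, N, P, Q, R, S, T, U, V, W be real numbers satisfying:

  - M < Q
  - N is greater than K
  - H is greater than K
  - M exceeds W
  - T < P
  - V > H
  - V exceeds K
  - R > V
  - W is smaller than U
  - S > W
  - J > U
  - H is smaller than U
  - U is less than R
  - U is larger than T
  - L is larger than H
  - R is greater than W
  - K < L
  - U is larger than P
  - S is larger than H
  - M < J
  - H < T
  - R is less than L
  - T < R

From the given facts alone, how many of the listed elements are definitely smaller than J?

From J the given relations immediately reach M, U.
From those, H, T, P, W — 6 in total.
From those, K — 7 in total.
Nothing else is reachable below J; 7 in all.

7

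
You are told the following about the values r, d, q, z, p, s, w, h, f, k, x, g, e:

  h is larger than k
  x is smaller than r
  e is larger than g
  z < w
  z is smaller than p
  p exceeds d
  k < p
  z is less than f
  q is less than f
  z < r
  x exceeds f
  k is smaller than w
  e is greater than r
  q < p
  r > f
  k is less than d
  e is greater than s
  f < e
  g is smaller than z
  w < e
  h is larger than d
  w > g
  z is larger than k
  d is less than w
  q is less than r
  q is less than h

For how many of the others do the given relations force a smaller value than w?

4

Directly below w: k, g, z, d.
No other element is forced below w by the given relations, so the count is 4.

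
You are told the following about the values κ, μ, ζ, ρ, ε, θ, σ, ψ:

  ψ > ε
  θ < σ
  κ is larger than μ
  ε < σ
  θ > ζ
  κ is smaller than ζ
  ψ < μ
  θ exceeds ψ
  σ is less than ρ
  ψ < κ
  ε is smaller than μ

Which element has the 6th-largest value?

μ

The consecutive relations fix a unique order: ε < ψ < μ < κ < ζ < θ < σ < ρ.
Counting 6 from the largest end gives μ.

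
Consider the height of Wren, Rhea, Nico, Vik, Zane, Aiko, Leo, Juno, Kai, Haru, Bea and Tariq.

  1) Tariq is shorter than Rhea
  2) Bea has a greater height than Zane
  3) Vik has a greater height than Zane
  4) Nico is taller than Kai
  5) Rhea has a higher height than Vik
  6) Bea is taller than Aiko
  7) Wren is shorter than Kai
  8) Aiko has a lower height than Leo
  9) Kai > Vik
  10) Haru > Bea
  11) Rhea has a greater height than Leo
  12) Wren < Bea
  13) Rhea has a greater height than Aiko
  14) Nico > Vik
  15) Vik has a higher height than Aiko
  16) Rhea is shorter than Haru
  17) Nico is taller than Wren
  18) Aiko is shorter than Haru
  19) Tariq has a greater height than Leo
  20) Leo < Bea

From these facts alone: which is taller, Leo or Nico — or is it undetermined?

Following every chain through Leo: above Leo we get Tariq, Bea, Rhea, Haru; below Leo we get Aiko.
Nico is not reached, and no chain runs the other way from Nico to Leo.
So the given relations leave the order of Leo and Nico undetermined.

undetermined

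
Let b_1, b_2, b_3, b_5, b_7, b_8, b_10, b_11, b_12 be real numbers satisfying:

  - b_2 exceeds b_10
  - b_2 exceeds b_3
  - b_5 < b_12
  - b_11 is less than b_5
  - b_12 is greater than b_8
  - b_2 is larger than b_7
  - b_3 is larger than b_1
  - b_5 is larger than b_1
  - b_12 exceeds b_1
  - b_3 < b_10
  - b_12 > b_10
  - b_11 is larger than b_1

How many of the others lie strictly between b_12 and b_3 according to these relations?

1

Chaining upward from b_3 reaches: b_10, b_2.
Chaining downward from b_12 reaches: b_1, b_8, b_11, b_10, b_5.
Strictly between b_3 and b_12 are those in both lists: b_10 — 1 element.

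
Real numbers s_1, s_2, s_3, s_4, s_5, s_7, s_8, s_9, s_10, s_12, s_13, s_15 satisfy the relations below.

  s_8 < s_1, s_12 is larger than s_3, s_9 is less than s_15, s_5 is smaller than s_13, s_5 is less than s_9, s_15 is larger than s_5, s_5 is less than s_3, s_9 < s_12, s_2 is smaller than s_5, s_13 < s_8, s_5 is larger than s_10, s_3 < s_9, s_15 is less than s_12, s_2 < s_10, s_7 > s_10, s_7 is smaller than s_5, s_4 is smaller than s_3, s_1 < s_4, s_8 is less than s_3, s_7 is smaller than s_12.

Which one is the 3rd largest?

s_9

Piecing the relations together gives one ordering: s_2 < s_10 < s_7 < s_5 < s_13 < s_8 < s_1 < s_4 < s_3 < s_9 < s_15 < s_12.
Counting 3 from the largest end gives s_9.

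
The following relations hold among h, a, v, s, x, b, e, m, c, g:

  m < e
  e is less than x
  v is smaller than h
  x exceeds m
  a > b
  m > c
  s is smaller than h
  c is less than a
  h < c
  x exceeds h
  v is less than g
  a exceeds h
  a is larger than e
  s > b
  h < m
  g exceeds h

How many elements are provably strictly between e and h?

Chaining upward from h reaches: g, c, m, x, a.
Chaining downward from e reaches: b, s, v, c, m.
Strictly between h and e are those in both lists: c, m — 2 elements.

2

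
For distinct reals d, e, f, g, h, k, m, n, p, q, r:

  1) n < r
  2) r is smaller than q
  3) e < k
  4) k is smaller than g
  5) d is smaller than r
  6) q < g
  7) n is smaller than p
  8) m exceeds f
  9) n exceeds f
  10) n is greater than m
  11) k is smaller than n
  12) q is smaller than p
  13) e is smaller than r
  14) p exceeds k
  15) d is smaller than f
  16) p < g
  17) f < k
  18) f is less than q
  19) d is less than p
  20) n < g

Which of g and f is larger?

Link the given pairs in sequence: f < k; k < n; n < r; r < q; q < p; p < g.
Chaining these gives f < k < n < r < q < p < g.
So f < g; g is the larger of the two.

g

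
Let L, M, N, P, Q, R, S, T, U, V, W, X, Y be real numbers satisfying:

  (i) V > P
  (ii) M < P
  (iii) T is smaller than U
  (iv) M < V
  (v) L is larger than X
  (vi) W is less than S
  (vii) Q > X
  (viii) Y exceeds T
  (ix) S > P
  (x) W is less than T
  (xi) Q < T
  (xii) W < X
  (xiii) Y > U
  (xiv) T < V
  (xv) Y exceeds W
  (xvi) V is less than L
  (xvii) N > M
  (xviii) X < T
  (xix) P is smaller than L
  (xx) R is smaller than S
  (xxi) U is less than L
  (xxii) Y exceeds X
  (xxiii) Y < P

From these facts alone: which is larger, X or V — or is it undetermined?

Following the relations from X: X < Q < T < U < Y < P < V.
So V is larger.

V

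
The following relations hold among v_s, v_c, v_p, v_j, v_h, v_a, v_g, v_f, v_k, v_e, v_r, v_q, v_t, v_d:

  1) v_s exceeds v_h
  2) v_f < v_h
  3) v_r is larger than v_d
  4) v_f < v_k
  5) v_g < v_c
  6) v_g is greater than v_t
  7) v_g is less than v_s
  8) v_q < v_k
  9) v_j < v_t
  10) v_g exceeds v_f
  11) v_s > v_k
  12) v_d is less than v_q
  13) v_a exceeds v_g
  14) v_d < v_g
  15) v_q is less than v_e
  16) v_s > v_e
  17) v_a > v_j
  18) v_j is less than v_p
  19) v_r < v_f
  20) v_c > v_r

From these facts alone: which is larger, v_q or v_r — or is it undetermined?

undetermined

Following every chain through v_r: above v_r we get v_f, v_k, v_h, v_g, v_s, v_a, v_c; below v_r we get v_d.
v_q is not reached, and no chain runs the other way from v_q to v_r.
So the given relations leave the order of v_r and v_q undetermined.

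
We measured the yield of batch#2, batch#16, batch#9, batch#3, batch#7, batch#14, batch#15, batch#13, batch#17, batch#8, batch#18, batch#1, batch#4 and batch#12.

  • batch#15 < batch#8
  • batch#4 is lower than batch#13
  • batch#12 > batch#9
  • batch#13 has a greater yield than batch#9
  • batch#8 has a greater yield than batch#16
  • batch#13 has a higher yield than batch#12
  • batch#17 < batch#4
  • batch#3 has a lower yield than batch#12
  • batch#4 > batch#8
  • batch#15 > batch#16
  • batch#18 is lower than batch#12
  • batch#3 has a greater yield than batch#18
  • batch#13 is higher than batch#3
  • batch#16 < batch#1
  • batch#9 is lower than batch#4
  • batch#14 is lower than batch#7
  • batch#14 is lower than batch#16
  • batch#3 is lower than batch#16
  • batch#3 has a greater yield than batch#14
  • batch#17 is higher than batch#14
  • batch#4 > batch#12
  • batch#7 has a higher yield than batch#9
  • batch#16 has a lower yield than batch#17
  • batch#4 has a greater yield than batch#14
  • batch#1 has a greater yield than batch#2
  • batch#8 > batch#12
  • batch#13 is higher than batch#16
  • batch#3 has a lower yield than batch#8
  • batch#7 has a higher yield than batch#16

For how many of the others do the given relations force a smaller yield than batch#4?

Directly below batch#4: batch#9, batch#14, batch#12, batch#8, batch#17.
One step further: batch#18, batch#3, batch#16, batch#15 (9 so far).
No other element is forced below batch#4 by the given relations, so the count is 9.

9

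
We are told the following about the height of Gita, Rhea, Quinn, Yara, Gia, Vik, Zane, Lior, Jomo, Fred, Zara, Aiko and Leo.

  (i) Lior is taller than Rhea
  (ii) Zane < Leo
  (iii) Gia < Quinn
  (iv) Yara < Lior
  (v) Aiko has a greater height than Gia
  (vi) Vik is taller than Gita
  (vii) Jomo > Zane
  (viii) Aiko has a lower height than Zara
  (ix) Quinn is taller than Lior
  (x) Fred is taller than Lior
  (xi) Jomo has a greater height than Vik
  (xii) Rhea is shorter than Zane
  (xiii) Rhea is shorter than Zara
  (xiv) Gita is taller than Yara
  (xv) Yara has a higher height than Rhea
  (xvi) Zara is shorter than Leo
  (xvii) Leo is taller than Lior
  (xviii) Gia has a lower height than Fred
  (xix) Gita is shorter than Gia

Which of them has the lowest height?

Yara is not least since Rhea < Yara; Gita is not least since Yara < Gita; Gia is not least since Gita < Gia; Vik is not least since Gita < Vik; Zane is not least since Rhea < Zane; Lior is not least since Yara < Lior; Jomo is not least since Zane < Jomo; Aiko is not least since Gia < Aiko; Quinn is not least since Gia < Quinn; Fred is not least since Gia < Fred; Zara is not least since Rhea < Zara; Leo is not least since Lior < Leo.
Only Rhea has nothing below it, so Rhea is the lowest height.

Rhea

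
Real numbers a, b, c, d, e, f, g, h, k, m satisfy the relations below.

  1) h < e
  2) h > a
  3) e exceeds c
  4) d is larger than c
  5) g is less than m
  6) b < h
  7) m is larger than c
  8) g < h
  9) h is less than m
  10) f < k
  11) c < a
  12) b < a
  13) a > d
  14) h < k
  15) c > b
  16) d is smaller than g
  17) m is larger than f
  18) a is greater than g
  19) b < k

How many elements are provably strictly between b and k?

5

The relations place b below k. An element lies strictly between them when it is forced above b and also forced below k.
Above b: {c, d, g, a, h, m, e}. Below k: {c, d, f, g, a, h}.
Intersection: {c, d, g, a, h} — 5.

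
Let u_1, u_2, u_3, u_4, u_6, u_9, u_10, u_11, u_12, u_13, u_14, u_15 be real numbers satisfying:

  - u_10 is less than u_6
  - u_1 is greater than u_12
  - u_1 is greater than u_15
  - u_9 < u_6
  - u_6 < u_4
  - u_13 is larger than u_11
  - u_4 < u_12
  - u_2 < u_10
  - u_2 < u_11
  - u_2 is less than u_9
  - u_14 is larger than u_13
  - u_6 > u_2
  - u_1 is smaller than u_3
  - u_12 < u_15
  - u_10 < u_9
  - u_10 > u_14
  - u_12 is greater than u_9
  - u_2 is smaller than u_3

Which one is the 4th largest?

Piecing the relations together gives one ordering: u_2 < u_11 < u_13 < u_14 < u_10 < u_9 < u_6 < u_4 < u_12 < u_15 < u_1 < u_3.
The 4th largest is u_12.

u_12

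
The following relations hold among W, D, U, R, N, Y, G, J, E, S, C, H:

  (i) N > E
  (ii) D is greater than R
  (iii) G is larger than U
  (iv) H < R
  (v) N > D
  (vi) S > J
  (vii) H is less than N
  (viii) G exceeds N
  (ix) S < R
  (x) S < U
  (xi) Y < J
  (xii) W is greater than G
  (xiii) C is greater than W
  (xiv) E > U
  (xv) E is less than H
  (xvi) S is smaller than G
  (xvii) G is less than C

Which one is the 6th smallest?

Piecing the relations together gives one ordering: Y < J < S < U < E < H < R < D < N < G < W < C.
The 6th smallest is H.

H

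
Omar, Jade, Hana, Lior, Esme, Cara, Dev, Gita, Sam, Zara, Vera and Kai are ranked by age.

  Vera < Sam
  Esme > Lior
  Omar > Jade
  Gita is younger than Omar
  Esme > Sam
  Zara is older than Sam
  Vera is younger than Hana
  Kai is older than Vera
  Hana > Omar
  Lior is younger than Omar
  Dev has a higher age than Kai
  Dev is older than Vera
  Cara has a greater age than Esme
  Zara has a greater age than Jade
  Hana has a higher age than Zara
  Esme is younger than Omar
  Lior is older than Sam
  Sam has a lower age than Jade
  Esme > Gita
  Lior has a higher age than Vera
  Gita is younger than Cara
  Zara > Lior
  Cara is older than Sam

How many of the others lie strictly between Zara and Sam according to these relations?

The relations place Sam below Zara. An element lies strictly between them when it is forced above Sam and also forced below Zara.
Above Sam: {Lior, Esme, Jade, Cara, Omar, Hana}. Below Zara: {Vera, Lior, Jade}.
Intersection: {Lior, Jade} — 2.

2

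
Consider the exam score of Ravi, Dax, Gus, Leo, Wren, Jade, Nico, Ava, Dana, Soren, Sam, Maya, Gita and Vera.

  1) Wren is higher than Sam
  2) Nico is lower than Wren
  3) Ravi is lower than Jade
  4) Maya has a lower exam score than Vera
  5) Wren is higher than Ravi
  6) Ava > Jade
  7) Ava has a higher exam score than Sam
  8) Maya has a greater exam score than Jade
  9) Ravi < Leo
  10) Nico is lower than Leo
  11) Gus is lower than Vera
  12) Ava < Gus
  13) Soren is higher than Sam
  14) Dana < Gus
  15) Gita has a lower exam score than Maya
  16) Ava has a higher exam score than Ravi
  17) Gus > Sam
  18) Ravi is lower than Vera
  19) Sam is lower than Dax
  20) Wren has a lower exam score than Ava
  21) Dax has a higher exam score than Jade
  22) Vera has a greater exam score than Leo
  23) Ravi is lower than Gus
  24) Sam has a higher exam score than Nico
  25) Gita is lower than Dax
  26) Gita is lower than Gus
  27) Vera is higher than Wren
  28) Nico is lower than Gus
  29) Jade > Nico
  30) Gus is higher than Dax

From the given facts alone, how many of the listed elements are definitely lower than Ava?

5

From Ava the given relations immediately reach Ravi, Jade, Sam, Wren.
From those, Nico — 5 in total.
No other element is forced below Ava by the given relations, so the count is 5.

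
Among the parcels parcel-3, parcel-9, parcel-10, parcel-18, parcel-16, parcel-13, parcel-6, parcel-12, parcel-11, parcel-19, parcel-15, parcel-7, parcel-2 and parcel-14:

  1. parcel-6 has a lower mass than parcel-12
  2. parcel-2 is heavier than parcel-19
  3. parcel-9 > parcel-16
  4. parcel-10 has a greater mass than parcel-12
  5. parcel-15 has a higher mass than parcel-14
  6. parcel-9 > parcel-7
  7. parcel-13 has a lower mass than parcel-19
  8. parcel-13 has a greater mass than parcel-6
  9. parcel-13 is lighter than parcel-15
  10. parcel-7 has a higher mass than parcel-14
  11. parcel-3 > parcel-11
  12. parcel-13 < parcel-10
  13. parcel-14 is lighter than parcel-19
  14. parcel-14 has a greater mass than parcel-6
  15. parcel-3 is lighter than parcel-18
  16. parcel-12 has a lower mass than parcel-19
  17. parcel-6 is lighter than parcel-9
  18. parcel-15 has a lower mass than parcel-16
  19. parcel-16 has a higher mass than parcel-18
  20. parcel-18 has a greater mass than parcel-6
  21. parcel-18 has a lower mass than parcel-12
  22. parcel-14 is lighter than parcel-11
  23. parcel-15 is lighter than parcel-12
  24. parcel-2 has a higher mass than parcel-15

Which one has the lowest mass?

parcel-6

parcel-14 is not least since parcel-6 < parcel-14; parcel-13 is not least since parcel-6 < parcel-13; parcel-11 is not least since parcel-14 < parcel-11; parcel-15 is not least since parcel-13 < parcel-15; parcel-7 is not least since parcel-14 < parcel-7; parcel-3 is not least since parcel-11 < parcel-3; parcel-18 is not least since parcel-6 < parcel-18; parcel-16 is not least since parcel-15 < parcel-16; parcel-12 is not least since parcel-15 < parcel-12; parcel-10 is not least since parcel-12 < parcel-10; parcel-9 is not least since parcel-6 < parcel-9; parcel-19 is not least since parcel-14 < parcel-19; parcel-2 is not least since parcel-19 < parcel-2.
Only parcel-6 has nothing below it, so parcel-6 is the lowest mass.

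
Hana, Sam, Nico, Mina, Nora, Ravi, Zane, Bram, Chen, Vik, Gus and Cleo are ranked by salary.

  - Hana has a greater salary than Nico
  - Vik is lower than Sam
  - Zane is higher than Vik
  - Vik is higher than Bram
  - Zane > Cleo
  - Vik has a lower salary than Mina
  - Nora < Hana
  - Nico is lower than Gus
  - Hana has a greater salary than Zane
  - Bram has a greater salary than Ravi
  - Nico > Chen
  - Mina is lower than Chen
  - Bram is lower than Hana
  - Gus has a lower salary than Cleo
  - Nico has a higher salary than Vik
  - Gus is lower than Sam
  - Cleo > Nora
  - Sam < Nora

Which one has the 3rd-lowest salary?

Vik

The consecutive relations fix a unique order: Ravi < Bram < Vik < Mina < Chen < Nico < Gus < Sam < Nora < Cleo < Zane < Hana.
Counting 3 from the smallest end gives Vik.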